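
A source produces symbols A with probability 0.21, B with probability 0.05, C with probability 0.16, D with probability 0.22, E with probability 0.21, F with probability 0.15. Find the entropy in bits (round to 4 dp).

H = −Σ pᵢ log₂ pᵢ.
−0.21·log₂(0.21) = 0.4728
−0.05·log₂(0.05) = 0.2161
−0.16·log₂(0.16) = 0.4230
−0.22·log₂(0.22) = 0.4806
−0.21·log₂(0.21) = 0.4728
−0.15·log₂(0.15) = 0.4105
Sum ≈ 2.4759 → 2.4759 bits.

2.4759 bits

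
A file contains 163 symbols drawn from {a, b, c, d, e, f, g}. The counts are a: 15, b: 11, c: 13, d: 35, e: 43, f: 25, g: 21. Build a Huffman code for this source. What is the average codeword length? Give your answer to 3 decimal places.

2.669 bits/symbol

Probabilities are the counts divided by 163.
Repeatedly combine the two least-probable nodes; the expected code length is the sum of the merged weights.
merge 11/163 + 13/163 → 24/163
merge 15/163 + 21/163 → 36/163
merge 24/163 + 25/163 → 49/163
merge 35/163 + 36/163 → 71/163
merge 43/163 + 49/163 → 92/163
merge 71/163 + 92/163 → 1
L = 24/163 + 36/163 + 49/163 + 71/163 + 92/163 + 1 = 435/163 ≈ 2.669 bits/symbol.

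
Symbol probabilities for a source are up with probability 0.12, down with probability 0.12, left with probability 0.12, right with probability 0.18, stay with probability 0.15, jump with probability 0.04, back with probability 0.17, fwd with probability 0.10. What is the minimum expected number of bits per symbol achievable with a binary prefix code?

Repeatedly combine the two least-probable nodes; the expected code length is the sum of the merged weights.
merge 1/25 + 1/10 → 7/50
merge 3/25 + 3/25 → 6/25
merge 3/25 + 7/50 → 13/50
merge 3/20 + 17/100 → 8/25
merge 9/50 + 6/25 → 21/50
merge 13/50 + 8/25 → 29/50
merge 21/50 + 29/50 → 1
L = 7/50 + 6/25 + 13/50 + 8/25 + 21/50 + 29/50 + 1 = 74/25 = 2.96 bits/symbol.

2.96 bits/symbol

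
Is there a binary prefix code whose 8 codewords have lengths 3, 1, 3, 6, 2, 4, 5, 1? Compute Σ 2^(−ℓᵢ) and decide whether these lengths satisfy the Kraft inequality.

With common denominator 2^6 = 64: Σ 2^(−ℓᵢ) = 8/64 + 32/64 + 8/64 + 1/64 + 16/64 + 4/64 + 2/64 + 32/64 = 103/64 = 1.609375.
Kraft's inequality requires Σ ≤ 1; here Σ = 1.609375 > 1, so no such prefix code exists.

1.609375; no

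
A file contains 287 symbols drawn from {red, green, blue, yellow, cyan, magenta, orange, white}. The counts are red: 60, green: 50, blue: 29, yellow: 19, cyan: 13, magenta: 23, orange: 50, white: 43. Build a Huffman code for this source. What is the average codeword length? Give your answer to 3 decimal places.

2.902 bits/symbol

Probabilities are the counts divided by 287.
Repeatedly combine the two least-probable nodes; the expected code length is the sum of the merged weights.
merge 13/287 + 19/287 → 32/287
merge 23/287 + 29/287 → 52/287
merge 32/287 + 43/287 → 75/287
merge 50/287 + 50/287 → 100/287
merge 52/287 + 60/287 → 16/41
merge 75/287 + 100/287 → 25/41
merge 16/41 + 25/41 → 1
L = 32/287 + 52/287 + 75/287 + 100/287 + 16/41 + 25/41 + 1 = 119/41 ≈ 2.902 bits/symbol.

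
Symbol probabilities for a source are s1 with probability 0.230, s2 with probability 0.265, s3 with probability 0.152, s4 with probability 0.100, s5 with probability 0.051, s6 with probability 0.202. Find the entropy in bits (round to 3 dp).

H = −Σ pᵢ log₂ pᵢ.
−0.230·log₂(0.230) = 0.4877
−0.265·log₂(0.265) = 0.5077
−0.152·log₂(0.152) = 0.4131
−0.100·log₂(0.100) = 0.3322
−0.051·log₂(0.051) = 0.2190
−0.202·log₂(0.202) = 0.4661
Sum ≈ 2.4258 → 2.426 bits.

2.426 bits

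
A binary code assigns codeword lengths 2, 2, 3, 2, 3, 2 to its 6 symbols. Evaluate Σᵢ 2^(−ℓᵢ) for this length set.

1.25

With common denominator 2^3 = 8: Σ 2^(−ℓᵢ) = 2/8 + 2/8 + 1/8 + 2/8 + 1/8 + 2/8 = 10/8 = 1.25.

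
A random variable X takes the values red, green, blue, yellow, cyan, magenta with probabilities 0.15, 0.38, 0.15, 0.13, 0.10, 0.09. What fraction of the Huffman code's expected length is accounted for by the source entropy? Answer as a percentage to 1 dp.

Entropy H = −Σ p log₂ p ≈ 2.3790 bits.
Huffman merges: 9/100+1/10→19/100; 13/100+3/20→7/25; 3/20+19/100→17/50; 7/25+17/50→31/50; 19/50+31/50→1. L = 243/100 ≈ 2.4300.
Efficiency = H/L = 2.3790/2.4300 = 97.9%.

97.9%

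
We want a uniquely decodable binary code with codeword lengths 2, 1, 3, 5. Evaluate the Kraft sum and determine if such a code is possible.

0.90625; yes

With common denominator 2^5 = 32: Σ 2^(−ℓᵢ) = 8/32 + 16/32 + 4/32 + 1/32 = 29/32 = 0.90625.
Kraft's inequality requires Σ ≤ 1; here Σ = 0.90625 ≤ 1, so such a prefix code exists.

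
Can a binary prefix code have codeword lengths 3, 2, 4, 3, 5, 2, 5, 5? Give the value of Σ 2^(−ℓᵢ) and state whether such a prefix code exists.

0.90625; yes

With common denominator 2^5 = 32: Σ 2^(−ℓᵢ) = 4/32 + 8/32 + 2/32 + 4/32 + 1/32 + 8/32 + 1/32 + 1/32 = 29/32 = 0.90625.
Kraft's inequality requires Σ ≤ 1; here Σ = 0.90625 ≤ 1, so such a prefix code exists.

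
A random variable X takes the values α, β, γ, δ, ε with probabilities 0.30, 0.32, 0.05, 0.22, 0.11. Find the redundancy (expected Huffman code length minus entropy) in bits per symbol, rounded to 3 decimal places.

Entropy H = −Σ p log₂ p ≈ 2.0941 bits.
Huffman merges: 1/20+11/100→4/25; 4/25+11/50→19/50; 3/10+8/25→31/50; 19/50+31/50→1. L = 54/25 ≈ 2.1600.
L − H = 2.1600 − 2.0941 = 0.066 bits.

0.066 bits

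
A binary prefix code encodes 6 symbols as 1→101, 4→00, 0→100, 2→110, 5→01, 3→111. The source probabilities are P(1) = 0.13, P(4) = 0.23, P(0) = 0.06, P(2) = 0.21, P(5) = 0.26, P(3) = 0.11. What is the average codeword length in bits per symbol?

L̄ = Σ pᵢ·ℓᵢ = 0.13·3 + 0.23·2 + 0.06·3 + 0.21·3 + 0.26·2 + 0.11·3 = 2.51 bits/symbol.

2.51 bits/symbol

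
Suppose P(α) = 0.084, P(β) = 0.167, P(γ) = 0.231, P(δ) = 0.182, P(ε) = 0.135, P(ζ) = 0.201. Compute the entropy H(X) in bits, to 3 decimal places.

2.522 bits

H = −Σ pᵢ log₂ pᵢ.
−0.084·log₂(0.084) = 0.3002
−0.167·log₂(0.167) = 0.4312
−0.231·log₂(0.231) = 0.4883
−0.182·log₂(0.182) = 0.4474
−0.135·log₂(0.135) = 0.3900
−0.201·log₂(0.201) = 0.4653
Sum ≈ 2.5223 → 2.522 bits.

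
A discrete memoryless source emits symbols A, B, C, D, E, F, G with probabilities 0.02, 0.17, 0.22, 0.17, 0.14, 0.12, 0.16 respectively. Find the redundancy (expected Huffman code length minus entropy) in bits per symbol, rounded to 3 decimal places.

0.100 bits

Entropy H = −Σ p log₂ p ≈ 2.6498 bits.
Huffman merges: 1/50+3/25→7/50; 7/50+7/50→7/25; 4/25+17/100→33/100; 17/100+11/50→39/100; 7/25+33/100→61/100; 39/100+61/100→1. L = 11/4 ≈ 2.7500.
L − H = 2.7500 − 2.6498 = 0.100 bits.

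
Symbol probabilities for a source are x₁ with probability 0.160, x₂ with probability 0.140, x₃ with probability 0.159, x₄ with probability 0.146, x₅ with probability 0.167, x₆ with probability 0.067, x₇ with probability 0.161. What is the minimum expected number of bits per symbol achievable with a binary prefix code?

2.833 bits/symbol

Repeatedly combine the two least-probable nodes; the expected code length is the sum of the merged weights.
merge 67/1000 + 7/50 → 207/1000
merge 73/500 + 159/1000 → 61/200
merge 4/25 + 161/1000 → 321/1000
merge 167/1000 + 207/1000 → 187/500
merge 61/200 + 321/1000 → 313/500
merge 187/500 + 313/500 → 1
L = 207/1000 + 61/200 + 321/1000 + 187/500 + 313/500 + 1 = 2833/1000 = 2.833 bits/symbol.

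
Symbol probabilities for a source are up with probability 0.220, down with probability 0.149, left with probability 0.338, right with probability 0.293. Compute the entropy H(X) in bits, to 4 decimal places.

1.9377 bits

H = −Σ pᵢ log₂ pᵢ.
−0.220·log₂(0.220) = 0.4806
−0.149·log₂(0.149) = 0.4092
−0.338·log₂(0.338) = 0.5289
−0.293·log₂(0.293) = 0.5189
Sum ≈ 1.9377 → 1.9377 bits.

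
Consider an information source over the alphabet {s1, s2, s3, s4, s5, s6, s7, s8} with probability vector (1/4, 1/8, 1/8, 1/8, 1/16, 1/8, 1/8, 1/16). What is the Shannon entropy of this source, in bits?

Each probability is a power of 1/2, so log₂(1/p) is an integer.
H = Σ p·log₂(1/p) = 1/4·2 + 1/8·3 + 1/8·3 + 1/8·3 + 1/16·4 + 1/8·3 + 1/8·3 + 1/16·4 = 2.875 bits.

2.875 bits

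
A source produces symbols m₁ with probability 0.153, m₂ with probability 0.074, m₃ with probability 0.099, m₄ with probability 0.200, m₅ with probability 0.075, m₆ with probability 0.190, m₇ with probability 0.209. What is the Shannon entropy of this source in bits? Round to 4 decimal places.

H = −Σ pᵢ log₂ pᵢ.
−0.153·log₂(0.153) = 0.4144
−0.074·log₂(0.074) = 0.2780
−0.099·log₂(0.099) = 0.3303
−0.200·log₂(0.200) = 0.4644
−0.075·log₂(0.075) = 0.2803
−0.190·log₂(0.190) = 0.4552
−0.209·log₂(0.209) = 0.4720
Sum ≈ 2.6946 → 2.6946 bits.

2.6946 bits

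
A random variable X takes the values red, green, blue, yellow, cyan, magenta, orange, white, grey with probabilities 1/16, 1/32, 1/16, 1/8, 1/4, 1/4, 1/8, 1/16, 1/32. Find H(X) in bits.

2.8125 bits

Each probability is a power of 1/2, so log₂(1/p) is an integer.
H = Σ p·log₂(1/p) = 1/16·4 + 1/32·5 + 1/16·4 + 1/8·3 + 1/4·2 + 1/4·2 + 1/8·3 + 1/16·4 + 1/32·5 = 2.8125 bits.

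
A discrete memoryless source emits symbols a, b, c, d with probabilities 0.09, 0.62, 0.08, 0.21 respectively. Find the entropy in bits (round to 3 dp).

1.505 bits

H = −Σ pᵢ log₂ pᵢ.
−0.09·log₂(0.09) = 0.3127
−0.62·log₂(0.62) = 0.4276
−0.08·log₂(0.08) = 0.2915
−0.21·log₂(0.21) = 0.4728
Sum ≈ 1.5046 → 1.505 bits.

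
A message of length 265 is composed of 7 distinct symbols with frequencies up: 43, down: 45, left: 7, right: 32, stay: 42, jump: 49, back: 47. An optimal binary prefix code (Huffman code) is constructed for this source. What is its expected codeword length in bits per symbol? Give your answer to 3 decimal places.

2.785 bits/symbol

Probabilities are the counts divided by 265.
Repeatedly combine the two least-probable nodes; the expected code length is the sum of the merged weights.
merge 7/265 + 32/265 → 39/265
merge 39/265 + 42/265 → 81/265
merge 43/265 + 9/53 → 88/265
merge 47/265 + 49/265 → 96/265
merge 81/265 + 88/265 → 169/265
merge 96/265 + 169/265 → 1
L = 39/265 + 81/265 + 88/265 + 96/265 + 169/265 + 1 = 738/265 ≈ 2.785 bits/symbol.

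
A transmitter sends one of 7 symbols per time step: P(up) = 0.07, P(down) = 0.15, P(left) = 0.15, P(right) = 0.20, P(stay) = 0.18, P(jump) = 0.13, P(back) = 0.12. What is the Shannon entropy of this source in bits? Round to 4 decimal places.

2.7490 bits

H = −Σ pᵢ log₂ pᵢ.
−0.07·log₂(0.07) = 0.2686
−0.15·log₂(0.15) = 0.4105
−0.15·log₂(0.15) = 0.4105
−0.20·log₂(0.20) = 0.4644
−0.18·log₂(0.18) = 0.4453
−0.13·log₂(0.13) = 0.3826
−0.12·log₂(0.12) = 0.3671
Sum ≈ 2.7490 → 2.7490 bits.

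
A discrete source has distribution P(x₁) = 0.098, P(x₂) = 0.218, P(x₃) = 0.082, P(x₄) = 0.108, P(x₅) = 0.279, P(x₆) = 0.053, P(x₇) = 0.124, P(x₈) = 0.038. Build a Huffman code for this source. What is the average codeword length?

2.767 bits/symbol

Repeatedly combine the two least-probable nodes; the expected code length is the sum of the merged weights.
merge 19/500 + 53/1000 → 91/1000
merge 41/500 + 91/1000 → 173/1000
merge 49/500 + 27/250 → 103/500
merge 31/250 + 173/1000 → 297/1000
merge 103/500 + 109/500 → 53/125
merge 279/1000 + 297/1000 → 72/125
merge 53/125 + 72/125 → 1
L = 91/1000 + 173/1000 + 103/500 + 297/1000 + 53/125 + 72/125 + 1 = 2767/1000 = 2.767 bits/symbol.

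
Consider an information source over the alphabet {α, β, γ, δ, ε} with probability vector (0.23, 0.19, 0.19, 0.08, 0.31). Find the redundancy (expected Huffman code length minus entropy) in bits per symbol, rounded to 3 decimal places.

Entropy H = −Σ p log₂ p ≈ 2.2134 bits.
Huffman merges: 2/25+19/100→27/100; 19/100+23/100→21/50; 27/100+31/100→29/50; 21/50+29/50→1. L = 227/100 ≈ 2.2700.
L − H = 2.2700 − 2.2134 = 0.057 bits.

0.057 bits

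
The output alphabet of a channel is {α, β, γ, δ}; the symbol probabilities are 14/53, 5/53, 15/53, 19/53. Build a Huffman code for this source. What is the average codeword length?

2 bits/symbol

Repeatedly combine the two least-probable nodes; the expected code length is the sum of the merged weights.
merge 5/53 + 14/53 → 19/53
merge 15/53 + 19/53 → 34/53
merge 19/53 + 34/53 → 1
L = 19/53 + 34/53 + 1 = 2 bits/symbol.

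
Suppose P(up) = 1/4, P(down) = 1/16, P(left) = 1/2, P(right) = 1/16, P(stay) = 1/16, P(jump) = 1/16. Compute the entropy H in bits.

Each probability is a power of 1/2, so log₂(1/p) is an integer.
H = Σ p·log₂(1/p) = 1/4·2 + 1/16·4 + 1/2·1 + 1/16·4 + 1/16·4 + 1/16·4 = 2 bits.

2 bits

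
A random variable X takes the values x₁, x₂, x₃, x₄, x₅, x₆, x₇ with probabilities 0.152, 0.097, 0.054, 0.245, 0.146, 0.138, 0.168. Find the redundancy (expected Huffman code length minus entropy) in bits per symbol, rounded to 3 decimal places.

0.042 bits

Entropy H = −Σ p log₂ p ≈ 2.6961 bits.
Huffman merges: 27/500+97/1000→151/1000; 69/500+73/500→71/250; 151/1000+19/125→303/1000; 21/125+49/200→413/1000; 71/250+303/1000→587/1000; 413/1000+587/1000→1. L = 1369/500 ≈ 2.7380.
L − H = 2.7380 − 2.6961 = 0.042 bits.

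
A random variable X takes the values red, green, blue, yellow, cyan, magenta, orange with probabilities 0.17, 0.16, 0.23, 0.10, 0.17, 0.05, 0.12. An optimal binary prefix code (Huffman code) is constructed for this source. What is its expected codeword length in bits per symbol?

2.75 bits/symbol

Repeatedly combine the two least-probable nodes; the expected code length is the sum of the merged weights.
merge 1/20 + 1/10 → 3/20
merge 3/25 + 3/20 → 27/100
merge 4/25 + 17/100 → 33/100
merge 17/100 + 23/100 → 2/5
merge 27/100 + 33/100 → 3/5
merge 2/5 + 3/5 → 1
L = 3/20 + 27/100 + 33/100 + 2/5 + 3/5 + 1 = 11/4 = 2.75 bits/symbol.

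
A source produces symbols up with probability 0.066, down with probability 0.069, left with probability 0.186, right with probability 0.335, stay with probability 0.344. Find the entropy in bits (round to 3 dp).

H = −Σ pᵢ log₂ pᵢ.
−0.066·log₂(0.066) = 0.2588
−0.069·log₂(0.069) = 0.2662
−0.186·log₂(0.186) = 0.4514
−0.335·log₂(0.335) = 0.5286
−0.344·log₂(0.344) = 0.5296
Sum ≈ 2.0345 → 2.034 bits.

2.034 bits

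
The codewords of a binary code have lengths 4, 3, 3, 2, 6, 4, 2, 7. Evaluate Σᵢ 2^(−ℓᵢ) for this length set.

With common denominator 2^7 = 128: Σ 2^(−ℓᵢ) = 8/128 + 16/128 + 16/128 + 32/128 + 2/128 + 8/128 + 32/128 + 1/128 = 115/128 = 0.8984375.

0.8984375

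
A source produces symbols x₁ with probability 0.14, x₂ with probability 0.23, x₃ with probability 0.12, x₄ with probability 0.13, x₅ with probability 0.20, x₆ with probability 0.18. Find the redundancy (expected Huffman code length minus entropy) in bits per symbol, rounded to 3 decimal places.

0.026 bits

Entropy H = −Σ p log₂ p ≈ 2.5442 bits.
Huffman merges: 3/25+13/100→1/4; 7/50+9/50→8/25; 1/5+23/100→43/100; 1/4+8/25→57/100; 43/100+57/100→1. L = 257/100 ≈ 2.5700.
L − H = 2.5700 − 2.5442 = 0.026 bits.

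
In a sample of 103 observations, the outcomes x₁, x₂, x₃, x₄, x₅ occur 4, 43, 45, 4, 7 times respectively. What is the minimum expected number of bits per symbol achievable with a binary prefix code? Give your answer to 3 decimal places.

Probabilities are the counts divided by 103.
Repeatedly combine the two least-probable nodes; the expected code length is the sum of the merged weights.
merge 4/103 + 4/103 → 8/103
merge 7/103 + 8/103 → 15/103
merge 15/103 + 43/103 → 58/103
merge 45/103 + 58/103 → 1
L = 8/103 + 15/103 + 58/103 + 1 = 184/103 ≈ 1.786 bits/symbol.

1.786 bits/symbol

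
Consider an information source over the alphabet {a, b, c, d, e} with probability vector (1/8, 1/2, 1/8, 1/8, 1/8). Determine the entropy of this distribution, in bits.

Each probability is a power of 1/2, so log₂(1/p) is an integer.
H = Σ p·log₂(1/p) = 1/8·3 + 1/2·1 + 1/8·3 + 1/8·3 + 1/8·3 = 2 bits.

2 bits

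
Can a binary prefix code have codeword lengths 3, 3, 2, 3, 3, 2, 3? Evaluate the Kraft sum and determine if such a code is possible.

1.125; no

With common denominator 2^3 = 8: Σ 2^(−ℓᵢ) = 1/8 + 1/8 + 2/8 + 1/8 + 1/8 + 2/8 + 1/8 = 9/8 = 1.125.
Kraft's inequality requires Σ ≤ 1; here Σ = 1.125 > 1, so no such prefix code exists.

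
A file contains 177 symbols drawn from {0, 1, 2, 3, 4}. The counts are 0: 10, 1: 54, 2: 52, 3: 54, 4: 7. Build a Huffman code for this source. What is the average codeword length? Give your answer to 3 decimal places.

Probabilities are the counts divided by 177.
Repeatedly combine the two least-probable nodes; the expected code length is the sum of the merged weights.
merge 7/177 + 10/177 → 17/177
merge 17/177 + 52/177 → 23/59
merge 18/59 + 18/59 → 36/59
merge 23/59 + 36/59 → 1
L = 17/177 + 23/59 + 36/59 + 1 = 371/177 ≈ 2.096 bits/symbol.

2.096 bits/symbol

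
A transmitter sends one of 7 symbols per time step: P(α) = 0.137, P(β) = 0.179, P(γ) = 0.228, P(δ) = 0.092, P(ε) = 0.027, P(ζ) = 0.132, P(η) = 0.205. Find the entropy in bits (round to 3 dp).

2.635 bits

H = −Σ pᵢ log₂ pᵢ.
−0.137·log₂(0.137) = 0.3929
−0.179·log₂(0.179) = 0.4443
−0.228·log₂(0.228) = 0.4863
−0.092·log₂(0.092) = 0.3167
−0.027·log₂(0.027) = 0.1407
−0.132·log₂(0.132) = 0.3856
−0.205·log₂(0.205) = 0.4687
Sum ≈ 2.6351 → 2.635 bits.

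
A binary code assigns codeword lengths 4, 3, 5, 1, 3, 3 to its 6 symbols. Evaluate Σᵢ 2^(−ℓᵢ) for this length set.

With common denominator 2^5 = 32: Σ 2^(−ℓᵢ) = 2/32 + 4/32 + 1/32 + 16/32 + 4/32 + 4/32 = 31/32 = 0.96875.

0.96875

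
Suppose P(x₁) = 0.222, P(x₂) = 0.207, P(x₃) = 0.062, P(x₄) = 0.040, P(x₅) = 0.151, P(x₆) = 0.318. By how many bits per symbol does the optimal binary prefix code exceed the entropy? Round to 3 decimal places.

Entropy H = −Σ p log₂ p ≈ 2.3243 bits.
Huffman merges: 1/25+31/500→51/500; 51/500+151/1000→253/1000; 207/1000+111/500→429/1000; 253/1000+159/500→571/1000; 429/1000+571/1000→1. L = 471/200 ≈ 2.3550.
L − H = 2.3550 − 2.3243 = 0.031 bits.

0.031 bits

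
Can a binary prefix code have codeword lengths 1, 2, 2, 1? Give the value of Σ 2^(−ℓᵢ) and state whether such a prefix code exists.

With common denominator 2^2 = 4: Σ 2^(−ℓᵢ) = 2/4 + 1/4 + 1/4 + 2/4 = 6/4 = 1.5.
Kraft's inequality requires Σ ≤ 1; here Σ = 1.5 > 1, so no such prefix code exists.

1.5; no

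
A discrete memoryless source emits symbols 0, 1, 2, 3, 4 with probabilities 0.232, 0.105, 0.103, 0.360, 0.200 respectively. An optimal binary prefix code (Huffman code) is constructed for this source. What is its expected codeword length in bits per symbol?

Repeatedly combine the two least-probable nodes; the expected code length is the sum of the merged weights.
merge 103/1000 + 21/200 → 26/125
merge 1/5 + 26/125 → 51/125
merge 29/125 + 9/25 → 74/125
merge 51/125 + 74/125 → 1
L = 26/125 + 51/125 + 74/125 + 1 = 276/125 = 2.208 bits/symbol.

2.208 bits/symbol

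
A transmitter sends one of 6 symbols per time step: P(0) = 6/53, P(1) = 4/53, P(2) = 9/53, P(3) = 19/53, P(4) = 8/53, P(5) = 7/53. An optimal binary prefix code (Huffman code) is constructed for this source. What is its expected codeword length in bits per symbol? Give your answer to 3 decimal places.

Repeatedly combine the two least-probable nodes; the expected code length is the sum of the merged weights.
merge 4/53 + 6/53 → 10/53
merge 7/53 + 8/53 → 15/53
merge 9/53 + 10/53 → 19/53
merge 15/53 + 19/53 → 34/53
merge 19/53 + 34/53 → 1
L = 10/53 + 15/53 + 19/53 + 34/53 + 1 = 131/53 ≈ 2.472 bits/symbol.

2.472 bits/symbol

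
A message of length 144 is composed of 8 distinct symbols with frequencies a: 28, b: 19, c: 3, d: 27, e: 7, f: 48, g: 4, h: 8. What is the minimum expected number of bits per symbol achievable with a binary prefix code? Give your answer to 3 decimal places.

2.583 bits/symbol

Probabilities are the counts divided by 144.
Repeatedly combine the two least-probable nodes; the expected code length is the sum of the merged weights.
merge 1/48 + 1/36 → 7/144
merge 7/144 + 7/144 → 7/72
merge 1/18 + 7/72 → 11/72
merge 19/144 + 11/72 → 41/144
merge 3/16 + 7/36 → 55/144
merge 41/144 + 1/3 → 89/144
merge 55/144 + 89/144 → 1
L = 7/144 + 7/72 + 11/72 + 41/144 + 55/144 + 89/144 + 1 = 31/12 ≈ 2.583 bits/symbol.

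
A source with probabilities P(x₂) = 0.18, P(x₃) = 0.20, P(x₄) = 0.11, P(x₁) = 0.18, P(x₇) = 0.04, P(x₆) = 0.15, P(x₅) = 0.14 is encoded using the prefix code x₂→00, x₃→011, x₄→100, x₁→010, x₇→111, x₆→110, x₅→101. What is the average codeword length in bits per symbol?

2.82 bits/symbol

L̄ = Σ pᵢ·ℓᵢ = 0.18·2 + 0.20·3 + 0.11·3 + 0.18·3 + 0.04·3 + 0.15·3 + 0.14·3 = 2.82 bits/symbol.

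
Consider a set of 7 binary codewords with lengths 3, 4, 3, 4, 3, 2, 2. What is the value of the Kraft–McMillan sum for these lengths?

1

With common denominator 2^4 = 16: Σ 2^(−ℓᵢ) = 2/16 + 1/16 + 2/16 + 1/16 + 2/16 + 4/16 + 4/16 = 16/16 = 1.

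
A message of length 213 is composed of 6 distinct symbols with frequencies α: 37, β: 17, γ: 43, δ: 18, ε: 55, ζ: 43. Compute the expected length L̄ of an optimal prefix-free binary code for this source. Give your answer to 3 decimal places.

2.502 bits/symbol

Probabilities are the counts divided by 213.
Repeatedly combine the two least-probable nodes; the expected code length is the sum of the merged weights.
merge 17/213 + 6/71 → 35/213
merge 35/213 + 37/213 → 24/71
merge 43/213 + 43/213 → 86/213
merge 55/213 + 24/71 → 127/213
merge 86/213 + 127/213 → 1
L = 35/213 + 24/71 + 86/213 + 127/213 + 1 = 533/213 ≈ 2.502 bits/symbol.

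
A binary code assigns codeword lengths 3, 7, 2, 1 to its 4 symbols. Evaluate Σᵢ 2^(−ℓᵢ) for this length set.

With common denominator 2^7 = 128: Σ 2^(−ℓᵢ) = 16/128 + 1/128 + 32/128 + 64/128 = 113/128 = 0.8828125.

0.8828125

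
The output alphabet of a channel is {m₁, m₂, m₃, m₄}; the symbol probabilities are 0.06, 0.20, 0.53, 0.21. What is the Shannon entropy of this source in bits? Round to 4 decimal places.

H = −Σ pᵢ log₂ pᵢ.
−0.06·log₂(0.06) = 0.2435
−0.20·log₂(0.20) = 0.4644
−0.53·log₂(0.53) = 0.4854
−0.21·log₂(0.21) = 0.4728
Sum ≈ 1.6662 → 1.6662 bits.

1.6662 bits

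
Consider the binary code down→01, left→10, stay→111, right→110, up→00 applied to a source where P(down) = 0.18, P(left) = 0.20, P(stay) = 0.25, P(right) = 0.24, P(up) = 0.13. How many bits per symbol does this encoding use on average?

L̄ = Σ pᵢ·ℓᵢ = 0.18·2 + 0.20·2 + 0.25·3 + 0.24·3 + 0.13·2 = 2.49 bits/symbol.

2.49 bits/symbol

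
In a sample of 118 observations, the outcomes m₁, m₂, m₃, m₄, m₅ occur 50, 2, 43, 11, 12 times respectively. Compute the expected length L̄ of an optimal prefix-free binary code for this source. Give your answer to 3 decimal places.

1.898 bits/symbol

Probabilities are the counts divided by 118.
Repeatedly combine the two least-probable nodes; the expected code length is the sum of the merged weights.
merge 1/59 + 11/118 → 13/118
merge 6/59 + 13/118 → 25/118
merge 25/118 + 43/118 → 34/59
merge 25/59 + 34/59 → 1
L = 13/118 + 25/118 + 34/59 + 1 = 112/59 ≈ 1.898 bits/symbol.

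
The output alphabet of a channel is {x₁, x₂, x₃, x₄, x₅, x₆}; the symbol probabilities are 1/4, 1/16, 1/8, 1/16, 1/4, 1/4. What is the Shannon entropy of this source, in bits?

2.375 bits

Each probability is a power of 1/2, so log₂(1/p) is an integer.
H = Σ p·log₂(1/p) = 1/4·2 + 1/16·4 + 1/8·3 + 1/16·4 + 1/4·2 + 1/4·2 = 2.375 bits.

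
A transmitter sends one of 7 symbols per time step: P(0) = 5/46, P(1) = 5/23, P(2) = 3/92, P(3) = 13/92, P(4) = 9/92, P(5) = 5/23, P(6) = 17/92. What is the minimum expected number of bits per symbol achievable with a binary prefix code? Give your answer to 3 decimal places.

Repeatedly combine the two least-probable nodes; the expected code length is the sum of the merged weights.
merge 3/92 + 9/92 → 3/23
merge 5/46 + 3/23 → 11/46
merge 13/92 + 17/92 → 15/46
merge 5/23 + 5/23 → 10/23
merge 11/46 + 15/46 → 13/23
merge 10/23 + 13/23 → 1
L = 3/23 + 11/46 + 15/46 + 10/23 + 13/23 + 1 = 62/23 ≈ 2.696 bits/symbol.

2.696 bits/symbol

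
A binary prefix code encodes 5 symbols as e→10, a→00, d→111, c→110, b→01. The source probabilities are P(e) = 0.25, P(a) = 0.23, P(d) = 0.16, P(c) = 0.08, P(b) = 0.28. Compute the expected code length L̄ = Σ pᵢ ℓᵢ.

L̄ = Σ pᵢ·ℓᵢ = 0.25·2 + 0.23·2 + 0.16·3 + 0.08·3 + 0.28·2 = 2.24 bits/symbol.

2.24 bits/symbol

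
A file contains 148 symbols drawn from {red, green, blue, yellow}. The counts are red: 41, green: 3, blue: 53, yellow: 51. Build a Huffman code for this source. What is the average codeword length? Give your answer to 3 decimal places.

Probabilities are the counts divided by 148.
Repeatedly combine the two least-probable nodes; the expected code length is the sum of the merged weights.
merge 3/148 + 41/148 → 11/37
merge 11/37 + 51/148 → 95/148
merge 53/148 + 95/148 → 1
L = 11/37 + 95/148 + 1 = 287/148 ≈ 1.939 bits/symbol.

1.939 bits/symbol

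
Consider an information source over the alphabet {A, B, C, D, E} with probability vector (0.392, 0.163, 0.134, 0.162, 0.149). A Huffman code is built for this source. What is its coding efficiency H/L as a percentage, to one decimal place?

98.3%

Entropy H = −Σ p log₂ p ≈ 2.1794 bits.
Huffman merges: 67/500+149/1000→283/1000; 81/500+163/1000→13/40; 283/1000+13/40→76/125; 49/125+76/125→1. L = 277/125 ≈ 2.2160.
Efficiency = H/L = 2.1794/2.2160 = 98.3%.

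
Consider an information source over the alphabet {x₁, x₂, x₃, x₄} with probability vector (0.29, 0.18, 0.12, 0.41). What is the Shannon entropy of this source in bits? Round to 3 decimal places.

1.858 bits

H = −Σ pᵢ log₂ pᵢ.
−0.29·log₂(0.29) = 0.5179
−0.18·log₂(0.18) = 0.4453
−0.12·log₂(0.12) = 0.3671
−0.41·log₂(0.41) = 0.5274
Sum ≈ 1.8577 → 1.858 bits.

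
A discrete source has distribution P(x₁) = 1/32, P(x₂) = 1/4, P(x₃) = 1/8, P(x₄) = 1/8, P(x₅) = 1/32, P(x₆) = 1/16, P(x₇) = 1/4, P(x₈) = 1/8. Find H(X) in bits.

2.6875 bits

Each probability is a power of 1/2, so log₂(1/p) is an integer.
H = Σ p·log₂(1/p) = 1/32·5 + 1/4·2 + 1/8·3 + 1/8·3 + 1/32·5 + 1/16·4 + 1/4·2 + 1/8·3 = 2.6875 bits.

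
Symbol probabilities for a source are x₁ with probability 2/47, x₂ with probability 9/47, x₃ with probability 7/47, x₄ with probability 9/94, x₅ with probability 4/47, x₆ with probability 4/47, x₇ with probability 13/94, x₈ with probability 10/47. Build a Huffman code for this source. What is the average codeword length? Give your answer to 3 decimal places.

2.904 bits/symbol

Repeatedly combine the two least-probable nodes; the expected code length is the sum of the merged weights.
merge 2/47 + 4/47 → 6/47
merge 4/47 + 9/94 → 17/94
merge 6/47 + 13/94 → 25/94
merge 7/47 + 17/94 → 31/94
merge 9/47 + 10/47 → 19/47
merge 25/94 + 31/94 → 28/47
merge 19/47 + 28/47 → 1
L = 6/47 + 17/94 + 25/94 + 31/94 + 19/47 + 28/47 + 1 = 273/94 ≈ 2.904 bits/symbol.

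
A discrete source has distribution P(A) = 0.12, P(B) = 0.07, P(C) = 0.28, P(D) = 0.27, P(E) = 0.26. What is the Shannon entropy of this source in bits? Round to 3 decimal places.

2.165 bits

H = −Σ pᵢ log₂ pᵢ.
−0.12·log₂(0.12) = 0.3671
−0.07·log₂(0.07) = 0.2686
−0.28·log₂(0.28) = 0.5142
−0.27·log₂(0.27) = 0.5100
−0.26·log₂(0.26) = 0.5053
Sum ≈ 2.1652 → 2.165 bits.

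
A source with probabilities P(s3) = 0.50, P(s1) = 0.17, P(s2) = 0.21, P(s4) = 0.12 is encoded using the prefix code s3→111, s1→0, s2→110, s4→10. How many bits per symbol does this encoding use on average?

2.54 bits/symbol

L̄ = Σ pᵢ·ℓᵢ = 0.50·3 + 0.17·1 + 0.21·3 + 0.12·2 = 2.54 bits/symbol.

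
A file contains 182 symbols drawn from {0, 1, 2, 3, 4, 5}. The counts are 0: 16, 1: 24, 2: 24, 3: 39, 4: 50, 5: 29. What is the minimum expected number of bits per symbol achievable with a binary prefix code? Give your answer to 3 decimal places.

Probabilities are the counts divided by 182.
Repeatedly combine the two least-probable nodes; the expected code length is the sum of the merged weights.
merge 8/91 + 12/91 → 20/91
merge 12/91 + 29/182 → 53/182
merge 3/14 + 20/91 → 79/182
merge 25/91 + 53/182 → 103/182
merge 79/182 + 103/182 → 1
L = 20/91 + 53/182 + 79/182 + 103/182 + 1 = 457/182 ≈ 2.511 bits/symbol.

2.511 bits/symbol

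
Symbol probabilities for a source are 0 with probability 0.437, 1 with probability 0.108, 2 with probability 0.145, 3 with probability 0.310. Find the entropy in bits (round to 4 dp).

1.7964 bits

H = −Σ pᵢ log₂ pᵢ.
−0.437·log₂(0.437) = 0.5219
−0.108·log₂(0.108) = 0.3468
−0.145·log₂(0.145) = 0.4040
−0.310·log₂(0.310) = 0.5238
Sum ≈ 1.7964 → 1.7964 bits.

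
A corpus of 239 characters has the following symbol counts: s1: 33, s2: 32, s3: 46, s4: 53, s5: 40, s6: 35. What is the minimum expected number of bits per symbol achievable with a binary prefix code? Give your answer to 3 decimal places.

Probabilities are the counts divided by 239.
Repeatedly combine the two least-probable nodes; the expected code length is the sum of the merged weights.
merge 32/239 + 33/239 → 65/239
merge 35/239 + 40/239 → 75/239
merge 46/239 + 53/239 → 99/239
merge 65/239 + 75/239 → 140/239
merge 99/239 + 140/239 → 1
L = 65/239 + 75/239 + 99/239 + 140/239 + 1 = 618/239 ≈ 2.586 bits/symbol.

2.586 bits/symbol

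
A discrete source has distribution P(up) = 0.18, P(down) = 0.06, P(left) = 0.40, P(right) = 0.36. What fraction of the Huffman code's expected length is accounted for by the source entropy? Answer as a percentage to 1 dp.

Entropy H = −Σ p log₂ p ≈ 1.7482 bits.
Huffman merges: 3/50+9/50→6/25; 6/25+9/25→3/5; 2/5+3/5→1. L = 46/25 ≈ 1.8400.
Efficiency = H/L = 1.7482/1.8400 = 95.0%.

95.0%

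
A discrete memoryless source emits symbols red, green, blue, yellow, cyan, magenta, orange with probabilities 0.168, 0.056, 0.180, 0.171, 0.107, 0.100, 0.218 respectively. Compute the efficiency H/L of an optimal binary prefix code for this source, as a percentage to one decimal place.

98.0%

Entropy H = −Σ p log₂ p ≈ 2.7025 bits.
Huffman merges: 7/125+1/10→39/250; 107/1000+39/250→263/1000; 21/125+171/1000→339/1000; 9/50+109/500→199/500; 263/1000+339/1000→301/500; 199/500+301/500→1. L = 1379/500 ≈ 2.7580.
Efficiency = H/L = 2.7025/2.7580 = 98.0%.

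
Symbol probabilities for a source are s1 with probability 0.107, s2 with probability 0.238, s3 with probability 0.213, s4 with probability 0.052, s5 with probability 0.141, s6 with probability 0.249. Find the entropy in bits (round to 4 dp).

H = −Σ pᵢ log₂ pᵢ.
−0.107·log₂(0.107) = 0.3450
−0.238·log₂(0.238) = 0.4929
−0.213·log₂(0.213) = 0.4752
−0.052·log₂(0.052) = 0.2218
−0.141·log₂(0.141) = 0.3985
−0.249·log₂(0.249) = 0.4994
Sum ≈ 2.4328 → 2.4328 bits.

2.4328 bits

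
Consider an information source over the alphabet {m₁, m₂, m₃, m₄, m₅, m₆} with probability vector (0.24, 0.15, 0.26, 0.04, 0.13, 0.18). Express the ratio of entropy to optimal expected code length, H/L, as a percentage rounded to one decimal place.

97.3%

Entropy H = −Σ p log₂ p ≈ 2.4237 bits.
Huffman merges: 1/25+13/100→17/100; 3/20+17/100→8/25; 9/50+6/25→21/50; 13/50+8/25→29/50; 21/50+29/50→1. L = 249/100 ≈ 2.4900.
Efficiency = H/L = 2.4237/2.4900 = 97.3%.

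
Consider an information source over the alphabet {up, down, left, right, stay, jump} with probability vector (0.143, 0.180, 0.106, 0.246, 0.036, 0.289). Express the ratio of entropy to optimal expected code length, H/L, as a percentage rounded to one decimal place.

Entropy H = −Σ p log₂ p ≈ 2.3777 bits.
Huffman merges: 9/250+53/500→71/500; 71/500+143/1000→57/200; 9/50+123/500→213/500; 57/200+289/1000→287/500; 213/500+287/500→1. L = 2427/1000 ≈ 2.4270.
Efficiency = H/L = 2.3777/2.4270 = 98.0%.

98.0%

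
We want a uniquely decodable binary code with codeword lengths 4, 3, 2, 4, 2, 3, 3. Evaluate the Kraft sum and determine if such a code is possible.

With common denominator 2^4 = 16: Σ 2^(−ℓᵢ) = 1/16 + 2/16 + 4/16 + 1/16 + 4/16 + 2/16 + 2/16 = 16/16 = 1.
Kraft's inequality requires Σ ≤ 1; here Σ = 1 ≤ 1, so such a prefix code exists.

1; yes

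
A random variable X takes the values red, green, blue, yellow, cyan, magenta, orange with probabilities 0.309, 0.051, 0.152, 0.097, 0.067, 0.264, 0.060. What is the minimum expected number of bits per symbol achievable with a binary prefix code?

Repeatedly combine the two least-probable nodes; the expected code length is the sum of the merged weights.
merge 51/1000 + 3/50 → 111/1000
merge 67/1000 + 97/1000 → 41/250
merge 111/1000 + 19/125 → 263/1000
merge 41/250 + 263/1000 → 427/1000
merge 33/125 + 309/1000 → 573/1000
merge 427/1000 + 573/1000 → 1
L = 111/1000 + 41/250 + 263/1000 + 427/1000 + 573/1000 + 1 = 1269/500 = 2.538 bits/symbol.

2.538 bits/symbol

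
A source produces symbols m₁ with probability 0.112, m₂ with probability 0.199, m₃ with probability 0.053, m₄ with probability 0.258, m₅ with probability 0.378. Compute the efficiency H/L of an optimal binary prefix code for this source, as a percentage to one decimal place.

Entropy H = −Σ p log₂ p ≈ 2.0767 bits.
Huffman merges: 53/1000+14/125→33/200; 33/200+199/1000→91/250; 129/500+91/250→311/500; 189/500+311/500→1. L = 2151/1000 ≈ 2.1510.
Efficiency = H/L = 2.0767/2.1510 = 96.5%.

96.5%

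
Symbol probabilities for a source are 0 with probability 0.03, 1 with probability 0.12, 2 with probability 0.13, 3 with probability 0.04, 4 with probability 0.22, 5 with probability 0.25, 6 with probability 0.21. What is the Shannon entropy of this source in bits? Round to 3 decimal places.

2.541 bits

H = −Σ pᵢ log₂ pᵢ.
−0.03·log₂(0.03) = 0.1518
−0.12·log₂(0.12) = 0.3671
−0.13·log₂(0.13) = 0.3826
−0.04·log₂(0.04) = 0.1858
−0.22·log₂(0.22) = 0.4806
−0.25·log₂(0.25) = 0.5000
−0.21·log₂(0.21) = 0.4728
Sum ≈ 2.5406 → 2.541 bits.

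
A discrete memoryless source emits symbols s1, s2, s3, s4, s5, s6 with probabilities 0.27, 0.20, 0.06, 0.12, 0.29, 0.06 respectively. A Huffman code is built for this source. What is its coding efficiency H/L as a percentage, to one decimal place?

Entropy H = −Σ p log₂ p ≈ 2.3464 bits.
Huffman merges: 3/50+3/50→3/25; 3/25+3/25→6/25; 1/5+6/25→11/25; 27/100+29/100→14/25; 11/25+14/25→1. L = 59/25 ≈ 2.3600.
Efficiency = H/L = 2.3464/2.3600 = 99.4%.

99.4%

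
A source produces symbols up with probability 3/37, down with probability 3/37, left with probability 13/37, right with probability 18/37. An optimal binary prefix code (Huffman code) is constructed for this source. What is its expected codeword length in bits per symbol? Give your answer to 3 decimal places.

1.676 bits/symbol

Repeatedly combine the two least-probable nodes; the expected code length is the sum of the merged weights.
merge 3/37 + 3/37 → 6/37
merge 6/37 + 13/37 → 19/37
merge 18/37 + 19/37 → 1
L = 6/37 + 19/37 + 1 = 62/37 ≈ 1.676 bits/symbol.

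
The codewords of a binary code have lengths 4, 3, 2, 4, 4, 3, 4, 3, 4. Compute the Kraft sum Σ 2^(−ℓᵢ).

0.9375

With common denominator 2^4 = 16: Σ 2^(−ℓᵢ) = 1/16 + 2/16 + 4/16 + 1/16 + 1/16 + 2/16 + 1/16 + 2/16 + 1/16 = 15/16 = 0.9375.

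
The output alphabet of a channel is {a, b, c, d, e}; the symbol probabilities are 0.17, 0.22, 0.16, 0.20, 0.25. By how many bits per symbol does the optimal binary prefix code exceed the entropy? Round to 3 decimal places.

Entropy H = −Σ p log₂ p ≈ 2.3026 bits.
Huffman merges: 4/25+17/100→33/100; 1/5+11/50→21/50; 1/4+33/100→29/50; 21/50+29/50→1. L = 233/100 ≈ 2.3300.
L − H = 2.3300 − 2.3026 = 0.027 bits.

0.027 bits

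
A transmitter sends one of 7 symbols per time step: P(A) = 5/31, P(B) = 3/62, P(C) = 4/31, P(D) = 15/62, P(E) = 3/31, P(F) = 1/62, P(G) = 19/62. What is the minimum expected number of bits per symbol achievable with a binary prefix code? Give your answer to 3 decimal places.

2.516 bits/symbol

Repeatedly combine the two least-probable nodes; the expected code length is the sum of the merged weights.
merge 1/62 + 3/62 → 2/31
merge 2/31 + 3/31 → 5/31
merge 4/31 + 5/31 → 9/31
merge 5/31 + 15/62 → 25/62
merge 9/31 + 19/62 → 37/62
merge 25/62 + 37/62 → 1
L = 2/31 + 5/31 + 9/31 + 25/62 + 37/62 + 1 = 78/31 ≈ 2.516 bits/symbol.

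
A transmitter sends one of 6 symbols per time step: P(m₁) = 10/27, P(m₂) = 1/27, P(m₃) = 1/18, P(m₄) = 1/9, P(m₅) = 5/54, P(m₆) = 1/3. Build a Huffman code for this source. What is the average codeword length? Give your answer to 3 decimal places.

Repeatedly combine the two least-probable nodes; the expected code length is the sum of the merged weights.
merge 1/27 + 1/18 → 5/54
merge 5/54 + 5/54 → 5/27
merge 1/9 + 5/27 → 8/27
merge 8/27 + 1/3 → 17/27
merge 10/27 + 17/27 → 1
L = 5/54 + 5/27 + 8/27 + 17/27 + 1 = 119/54 ≈ 2.204 bits/symbol.

2.204 bits/symbol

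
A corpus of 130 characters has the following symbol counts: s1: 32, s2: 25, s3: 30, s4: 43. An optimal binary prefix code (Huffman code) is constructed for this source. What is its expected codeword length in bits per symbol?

2 bits/symbol

Probabilities are the counts divided by 130.
Repeatedly combine the two least-probable nodes; the expected code length is the sum of the merged weights.
merge 5/26 + 3/13 → 11/26
merge 16/65 + 43/130 → 15/26
merge 11/26 + 15/26 → 1
L = 11/26 + 15/26 + 1 = 2 bits/symbol.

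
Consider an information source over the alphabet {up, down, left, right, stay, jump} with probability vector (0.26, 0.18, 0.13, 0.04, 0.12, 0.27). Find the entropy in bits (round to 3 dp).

2.396 bits

H = −Σ pᵢ log₂ pᵢ.
−0.26·log₂(0.26) = 0.5053
−0.18·log₂(0.18) = 0.4453
−0.13·log₂(0.13) = 0.3826
−0.04·log₂(0.04) = 0.1858
−0.12·log₂(0.12) = 0.3671
−0.27·log₂(0.27) = 0.5100
Sum ≈ 2.3961 → 2.396 bits.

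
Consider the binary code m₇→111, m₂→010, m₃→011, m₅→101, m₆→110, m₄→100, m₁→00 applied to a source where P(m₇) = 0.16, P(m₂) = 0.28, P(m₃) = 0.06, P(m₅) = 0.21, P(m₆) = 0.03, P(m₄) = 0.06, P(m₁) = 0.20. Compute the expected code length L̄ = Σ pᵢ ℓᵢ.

2.8 bits/symbol

L̄ = Σ pᵢ·ℓᵢ = 0.16·3 + 0.28·3 + 0.06·3 + 0.21·3 + 0.03·3 + 0.06·3 + 0.20·2 = 2.8 bits/symbol.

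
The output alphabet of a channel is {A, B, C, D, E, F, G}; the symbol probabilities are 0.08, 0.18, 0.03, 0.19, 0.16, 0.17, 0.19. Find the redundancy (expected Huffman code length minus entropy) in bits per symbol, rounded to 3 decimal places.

0.073 bits

Entropy H = −Σ p log₂ p ≈ 2.6566 bits.
Huffman merges: 3/100+2/25→11/100; 11/100+4/25→27/100; 17/100+9/50→7/20; 19/100+19/100→19/50; 27/100+7/20→31/50; 19/50+31/50→1. L = 273/100 ≈ 2.7300.
L − H = 2.7300 − 2.6566 = 0.073 bits.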